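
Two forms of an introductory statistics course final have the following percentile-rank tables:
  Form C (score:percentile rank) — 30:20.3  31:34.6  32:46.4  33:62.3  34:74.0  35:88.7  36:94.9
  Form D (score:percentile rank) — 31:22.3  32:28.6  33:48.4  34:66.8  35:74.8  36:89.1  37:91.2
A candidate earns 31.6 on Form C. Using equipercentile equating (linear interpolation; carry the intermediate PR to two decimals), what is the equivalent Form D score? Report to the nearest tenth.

PR of 31.6 on Form C: 34.6 + (31.6 − 31)/(32 − 31) × (46.4 − 34.6) = 41.68
On Form D, PR 41.68 falls between score 32 (PR 28.6) and 33 (PR 48.4).
Interpolate: 32 + (41.68 − 28.6)/(48.4 − 28.6) × (33 − 32) = 32.7

32.7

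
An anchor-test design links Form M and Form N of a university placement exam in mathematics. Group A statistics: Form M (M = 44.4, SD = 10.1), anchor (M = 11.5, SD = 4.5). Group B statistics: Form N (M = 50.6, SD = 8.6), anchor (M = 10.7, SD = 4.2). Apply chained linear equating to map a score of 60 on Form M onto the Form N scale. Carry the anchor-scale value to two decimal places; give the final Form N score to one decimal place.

Form M → anchor (Group A): v = (4.5/10.1)(60 − 44.4) + 11.5 = 18.45
anchor → Form N (Group B): y = (8.6/4.2)(18.45 − 10.7) + 50.6 = 66.5

66.5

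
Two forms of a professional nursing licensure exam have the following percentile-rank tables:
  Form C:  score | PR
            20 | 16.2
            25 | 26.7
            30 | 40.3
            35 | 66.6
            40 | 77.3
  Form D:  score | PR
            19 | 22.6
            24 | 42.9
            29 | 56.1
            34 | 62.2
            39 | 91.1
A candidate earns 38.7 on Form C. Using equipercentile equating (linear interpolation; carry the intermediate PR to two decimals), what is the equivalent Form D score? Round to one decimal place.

PR of 38.7 on Form C: 66.6 + (38.7 − 35)/(40 − 35) × (77.3 − 66.6) = 74.52
On Form D, PR 74.52 falls between score 34 (PR 62.2) and 39 (PR 91.1).
Interpolate: 34 + (74.52 − 62.2)/(91.1 − 62.2) × (39 − 34) = 36.1

36.1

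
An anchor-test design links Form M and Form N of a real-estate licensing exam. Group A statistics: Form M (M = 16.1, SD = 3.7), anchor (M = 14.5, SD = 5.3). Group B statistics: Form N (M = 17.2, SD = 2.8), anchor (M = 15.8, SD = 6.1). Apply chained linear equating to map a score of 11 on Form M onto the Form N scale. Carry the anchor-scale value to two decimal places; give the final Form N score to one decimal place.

13.2

Form M → anchor (Group A): v = (5.3/3.7)(11 − 16.1) + 14.5 = 7.19
anchor → Form N (Group B): y = (2.8/6.1)(7.19 − 15.8) + 17.2 = 13.2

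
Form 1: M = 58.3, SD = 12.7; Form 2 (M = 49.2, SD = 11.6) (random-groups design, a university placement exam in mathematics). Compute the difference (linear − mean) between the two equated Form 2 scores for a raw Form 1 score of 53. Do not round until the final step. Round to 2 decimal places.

Mean-equated: 53 + (49.2 − 58.3) = 43.90
Linear-equated: (11.6/12.7)(53 − 58.3) + 49.2 = 44.359
Difference = 44.359 − 43.90 = 0.46

0.46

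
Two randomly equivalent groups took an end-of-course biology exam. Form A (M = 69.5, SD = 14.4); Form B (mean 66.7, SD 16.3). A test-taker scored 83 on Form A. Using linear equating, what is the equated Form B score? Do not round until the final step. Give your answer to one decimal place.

Linear equating: y = (SD_Y/SD_X)(x − M_X) + M_Y
y = (16.3/14.4)(83 − 69.5) + 66.7
y = 1.131944 × 13.5 + 66.7 = 15.2812 + 66.7 = 82.0

82.0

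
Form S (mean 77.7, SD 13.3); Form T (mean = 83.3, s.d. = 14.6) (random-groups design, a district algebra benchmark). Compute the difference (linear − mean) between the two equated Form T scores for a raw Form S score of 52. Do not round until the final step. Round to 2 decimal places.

Mean-equated: 52 + (83.3 − 77.7) = 57.60
Linear-equated: (14.6/13.3)(52 − 77.7) + 83.3 = 55.088
Difference = 55.088 − 57.60 = -2.51

-2.51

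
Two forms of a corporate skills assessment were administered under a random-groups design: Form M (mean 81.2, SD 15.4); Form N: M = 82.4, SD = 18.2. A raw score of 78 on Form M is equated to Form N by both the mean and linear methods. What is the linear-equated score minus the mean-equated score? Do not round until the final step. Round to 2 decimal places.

-0.58

Mean-equated: 78 + (82.4 − 81.2) = 79.20
Linear-equated: (18.2/15.4)(78 − 81.2) + 82.4 = 78.618
Difference = 78.618 − 79.20 = -0.58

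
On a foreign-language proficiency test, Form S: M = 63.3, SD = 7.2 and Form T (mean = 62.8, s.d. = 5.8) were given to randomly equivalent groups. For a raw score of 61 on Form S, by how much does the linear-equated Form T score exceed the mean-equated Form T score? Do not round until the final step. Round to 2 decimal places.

0.45

Mean-equated: 61 + (62.8 − 63.3) = 60.50
Linear-equated: (5.8/7.2)(61 − 63.3) + 62.8 = 60.947
Difference = 60.947 − 60.50 = 0.45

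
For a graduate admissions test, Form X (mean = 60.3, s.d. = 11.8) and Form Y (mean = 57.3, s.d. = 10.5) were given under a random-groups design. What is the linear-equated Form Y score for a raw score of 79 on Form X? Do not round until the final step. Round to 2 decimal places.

Linear equating: y = (SD_Y/SD_X)(x − M_X) + M_Y
y = (10.5/11.8)(79 − 60.3) + 57.3
y = 0.889831 × 18.7 + 57.3 = 16.6398 + 57.3 = 73.94

73.94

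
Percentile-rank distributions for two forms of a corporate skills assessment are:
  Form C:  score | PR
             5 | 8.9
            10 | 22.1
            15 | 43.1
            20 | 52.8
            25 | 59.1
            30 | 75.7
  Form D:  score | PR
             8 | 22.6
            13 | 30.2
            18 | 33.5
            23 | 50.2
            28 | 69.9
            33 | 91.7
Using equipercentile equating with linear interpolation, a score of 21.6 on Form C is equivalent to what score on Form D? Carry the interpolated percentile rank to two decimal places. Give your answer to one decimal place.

24.2

PR of 21.6 on Form C: 52.8 + (21.6 − 20)/(25 − 20) × (59.1 − 52.8) = 54.82
On Form D, PR 54.82 falls between score 23 (PR 50.2) and 28 (PR 69.9).
Interpolate: 23 + (54.82 − 50.2)/(69.9 − 50.2) × (28 − 23) = 24.2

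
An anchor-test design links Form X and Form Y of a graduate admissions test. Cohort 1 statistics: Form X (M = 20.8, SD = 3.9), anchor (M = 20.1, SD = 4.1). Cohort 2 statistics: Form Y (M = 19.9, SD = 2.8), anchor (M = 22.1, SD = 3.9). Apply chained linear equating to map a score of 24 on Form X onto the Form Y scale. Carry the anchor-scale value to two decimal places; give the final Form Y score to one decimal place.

Form X → anchor (Cohort 1): v = (4.1/3.9)(24 − 20.8) + 20.1 = 23.46
anchor → Form Y (Cohort 2): y = (2.8/3.9)(23.46 − 22.1) + 19.9 = 20.9

20.9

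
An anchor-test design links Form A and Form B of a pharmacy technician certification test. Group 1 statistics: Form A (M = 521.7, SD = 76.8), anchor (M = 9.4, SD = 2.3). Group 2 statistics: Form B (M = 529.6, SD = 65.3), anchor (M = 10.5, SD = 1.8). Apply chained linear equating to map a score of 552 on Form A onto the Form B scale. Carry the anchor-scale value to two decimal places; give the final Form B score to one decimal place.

522.7

Form A → anchor (Group 1): v = (2.3/76.8)(552 − 521.7) + 9.4 = 10.31
anchor → Form B (Group 2): y = (65.3/1.8)(10.31 − 10.5) + 529.6 = 522.7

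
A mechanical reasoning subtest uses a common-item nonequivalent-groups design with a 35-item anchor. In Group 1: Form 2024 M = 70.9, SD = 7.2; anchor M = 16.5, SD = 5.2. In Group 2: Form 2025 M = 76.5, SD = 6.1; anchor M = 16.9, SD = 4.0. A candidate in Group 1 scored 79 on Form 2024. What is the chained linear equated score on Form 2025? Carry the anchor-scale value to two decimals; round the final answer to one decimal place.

Form 2024 → anchor (Group 1): v = (5.2/7.2)(79 − 70.9) + 16.5 = 22.35
anchor → Form 2025 (Group 2): y = (6.1/4.0)(22.35 − 16.9) + 76.5 = 84.8

84.8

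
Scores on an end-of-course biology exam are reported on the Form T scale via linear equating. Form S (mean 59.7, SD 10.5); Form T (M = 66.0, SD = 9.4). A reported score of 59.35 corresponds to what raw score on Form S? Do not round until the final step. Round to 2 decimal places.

52.27

Invert y = (SD_Y/SD_X)(x − M_X) + M_Y:
x = (SD_X/SD_Y)(y − M_Y) + M_X = (10.5/9.4)(59.35 − 66.0) + 59.7
x = 1.117021 × -6.650 + 59.7 = 52.27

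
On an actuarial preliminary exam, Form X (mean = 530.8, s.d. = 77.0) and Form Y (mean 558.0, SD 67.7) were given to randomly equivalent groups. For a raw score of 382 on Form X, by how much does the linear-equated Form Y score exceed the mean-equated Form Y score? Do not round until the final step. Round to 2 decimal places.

17.97

Mean-equated: 382 + (558.0 − 530.8) = 409.20
Linear-equated: (67.7/77.0)(382 − 530.8) + 558.0 = 427.172
Difference = 427.172 − 409.20 = 17.97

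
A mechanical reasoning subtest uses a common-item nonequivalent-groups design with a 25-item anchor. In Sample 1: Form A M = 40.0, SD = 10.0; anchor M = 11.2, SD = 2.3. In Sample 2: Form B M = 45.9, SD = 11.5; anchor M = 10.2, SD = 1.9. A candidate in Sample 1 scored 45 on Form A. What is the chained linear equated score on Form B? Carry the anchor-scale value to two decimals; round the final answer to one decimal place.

58.9

Form A → anchor (Sample 1): v = (2.3/10.0)(45 − 40.0) + 11.2 = 12.35
anchor → Form B (Sample 2): y = (11.5/1.9)(12.35 − 10.2) + 45.9 = 58.9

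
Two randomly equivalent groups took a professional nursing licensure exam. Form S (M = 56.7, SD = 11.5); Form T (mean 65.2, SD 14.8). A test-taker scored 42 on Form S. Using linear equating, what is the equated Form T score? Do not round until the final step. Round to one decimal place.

46.3

Linear equating: y = (SD_Y/SD_X)(x − M_X) + M_Y
y = (14.8/11.5)(42 − 56.7) + 65.2
y = 1.286957 × -14.7 + 65.2 = -18.9183 + 65.2 = 46.3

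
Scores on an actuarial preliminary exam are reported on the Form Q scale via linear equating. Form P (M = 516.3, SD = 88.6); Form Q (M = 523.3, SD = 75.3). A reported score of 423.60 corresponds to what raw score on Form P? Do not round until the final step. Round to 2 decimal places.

Invert y = (SD_Y/SD_X)(x − M_X) + M_Y:
x = (SD_X/SD_Y)(y − M_Y) + M_X = (88.6/75.3)(423.60 − 523.3) + 516.3
x = 1.176627 × -99.700 + 516.3 = 398.99

398.99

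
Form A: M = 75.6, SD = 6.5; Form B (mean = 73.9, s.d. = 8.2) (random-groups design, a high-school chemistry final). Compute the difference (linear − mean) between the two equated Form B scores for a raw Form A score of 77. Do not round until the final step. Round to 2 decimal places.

Mean-equated: 77 + (73.9 − 75.6) = 75.30
Linear-equated: (8.2/6.5)(77 − 75.6) + 73.9 = 75.666
Difference = 75.666 − 75.30 = 0.37

0.37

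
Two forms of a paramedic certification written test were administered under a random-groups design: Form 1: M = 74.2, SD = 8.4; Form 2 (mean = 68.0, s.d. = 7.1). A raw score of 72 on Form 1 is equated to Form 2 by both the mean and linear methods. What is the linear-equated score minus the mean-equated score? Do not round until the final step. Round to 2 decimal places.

0.34

Mean-equated: 72 + (68.0 − 74.2) = 65.80
Linear-equated: (7.1/8.4)(72 − 74.2) + 68.0 = 66.140
Difference = 66.140 − 65.80 = 0.34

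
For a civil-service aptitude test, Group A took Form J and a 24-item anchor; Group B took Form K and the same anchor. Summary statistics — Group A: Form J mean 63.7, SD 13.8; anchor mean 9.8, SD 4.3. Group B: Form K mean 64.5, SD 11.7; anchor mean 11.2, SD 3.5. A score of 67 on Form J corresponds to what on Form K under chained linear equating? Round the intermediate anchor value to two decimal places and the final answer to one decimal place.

63.3

Form J → anchor (Group A): v = (4.3/13.8)(67 − 63.7) + 9.8 = 10.83
anchor → Form K (Group B): y = (11.7/3.5)(10.83 − 11.2) + 64.5 = 63.3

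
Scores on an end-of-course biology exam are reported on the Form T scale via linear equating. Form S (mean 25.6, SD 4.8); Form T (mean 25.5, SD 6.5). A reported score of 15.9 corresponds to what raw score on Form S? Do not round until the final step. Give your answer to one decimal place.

Invert y = (SD_Y/SD_X)(x − M_X) + M_Y:
x = (SD_X/SD_Y)(y − M_Y) + M_X = (4.8/6.5)(15.9 − 25.5) + 25.6
x = 0.738462 × -9.600 + 25.6 = 18.5

18.5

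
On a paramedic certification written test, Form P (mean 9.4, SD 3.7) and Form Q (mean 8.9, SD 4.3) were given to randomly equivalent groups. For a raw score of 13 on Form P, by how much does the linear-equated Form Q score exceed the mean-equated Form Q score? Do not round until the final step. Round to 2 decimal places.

0.58

Mean-equated: 13 + (8.9 − 9.4) = 12.50
Linear-equated: (4.3/3.7)(13 − 9.4) + 8.9 = 13.084
Difference = 13.084 − 12.50 = 0.58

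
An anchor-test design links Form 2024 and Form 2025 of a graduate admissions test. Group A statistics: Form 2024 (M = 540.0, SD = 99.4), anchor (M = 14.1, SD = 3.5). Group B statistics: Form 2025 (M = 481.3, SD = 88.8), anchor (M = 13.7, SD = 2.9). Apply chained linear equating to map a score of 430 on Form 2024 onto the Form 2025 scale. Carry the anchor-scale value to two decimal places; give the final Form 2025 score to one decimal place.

Form 2024 → anchor (Group A): v = (3.5/99.4)(430 − 540.0) + 14.1 = 10.23
anchor → Form 2025 (Group B): y = (88.8/2.9)(10.23 − 13.7) + 481.3 = 375.0

375.0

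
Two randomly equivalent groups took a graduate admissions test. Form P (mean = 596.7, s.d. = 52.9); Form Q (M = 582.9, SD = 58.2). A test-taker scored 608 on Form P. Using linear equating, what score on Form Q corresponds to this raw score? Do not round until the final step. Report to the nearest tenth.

Linear equating: y = (SD_Y/SD_X)(x − M_X) + M_Y
y = (58.2/52.9)(608 − 596.7) + 582.9
y = 1.100189 × 11.3 + 582.9 = 12.4321 + 582.9 = 595.3

595.3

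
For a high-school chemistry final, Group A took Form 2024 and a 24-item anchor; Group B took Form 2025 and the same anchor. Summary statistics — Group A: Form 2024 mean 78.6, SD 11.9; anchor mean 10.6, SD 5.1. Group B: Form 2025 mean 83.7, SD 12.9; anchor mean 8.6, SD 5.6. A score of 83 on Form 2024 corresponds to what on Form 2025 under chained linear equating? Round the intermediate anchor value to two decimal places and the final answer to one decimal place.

Form 2024 → anchor (Group A): v = (5.1/11.9)(83 − 78.6) + 10.6 = 12.49
anchor → Form 2025 (Group B): y = (12.9/5.6)(12.49 − 8.6) + 83.7 = 92.7

92.7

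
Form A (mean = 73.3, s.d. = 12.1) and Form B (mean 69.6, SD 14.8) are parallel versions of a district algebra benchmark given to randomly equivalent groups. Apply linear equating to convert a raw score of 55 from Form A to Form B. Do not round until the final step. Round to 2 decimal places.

Linear equating: y = (SD_Y/SD_X)(x − M_X) + M_Y
y = (14.8/12.1)(55 − 73.3) + 69.6
y = 1.223140 × -18.3 + 69.6 = -22.3835 + 69.6 = 47.22

47.22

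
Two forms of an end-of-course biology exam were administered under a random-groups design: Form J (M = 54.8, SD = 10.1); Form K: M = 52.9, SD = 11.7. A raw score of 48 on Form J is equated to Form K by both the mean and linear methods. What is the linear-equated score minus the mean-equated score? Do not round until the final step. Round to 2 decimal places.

Mean-equated: 48 + (52.9 − 54.8) = 46.10
Linear-equated: (11.7/10.1)(48 − 54.8) + 52.9 = 45.023
Difference = 45.023 − 46.10 = -1.08

-1.08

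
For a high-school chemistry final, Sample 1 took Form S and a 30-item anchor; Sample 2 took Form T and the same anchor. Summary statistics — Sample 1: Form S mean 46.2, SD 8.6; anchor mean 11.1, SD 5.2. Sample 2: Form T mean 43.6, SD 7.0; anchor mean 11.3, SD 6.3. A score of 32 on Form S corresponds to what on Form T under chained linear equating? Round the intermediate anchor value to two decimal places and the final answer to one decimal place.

33.8

Form S → anchor (Sample 1): v = (5.2/8.6)(32 − 46.2) + 11.1 = 2.51
anchor → Form T (Sample 2): y = (7.0/6.3)(2.51 − 11.3) + 43.6 = 33.8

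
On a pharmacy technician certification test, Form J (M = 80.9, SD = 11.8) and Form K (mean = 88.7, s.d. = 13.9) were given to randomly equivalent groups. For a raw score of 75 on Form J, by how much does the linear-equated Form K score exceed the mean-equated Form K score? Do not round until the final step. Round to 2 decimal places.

-1.05

Mean-equated: 75 + (88.7 − 80.9) = 82.80
Linear-equated: (13.9/11.8)(75 − 80.9) + 88.7 = 81.750
Difference = 81.750 − 82.80 = -1.05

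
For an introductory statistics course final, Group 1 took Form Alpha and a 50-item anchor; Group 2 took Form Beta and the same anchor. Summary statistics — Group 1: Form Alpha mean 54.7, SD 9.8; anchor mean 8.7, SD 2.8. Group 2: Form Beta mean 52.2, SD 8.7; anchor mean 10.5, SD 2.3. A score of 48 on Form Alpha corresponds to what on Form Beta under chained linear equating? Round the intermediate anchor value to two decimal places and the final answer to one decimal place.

Form Alpha → anchor (Group 1): v = (2.8/9.8)(48 − 54.7) + 8.7 = 6.79
anchor → Form Beta (Group 2): y = (8.7/2.3)(6.79 − 10.5) + 52.2 = 38.2

38.2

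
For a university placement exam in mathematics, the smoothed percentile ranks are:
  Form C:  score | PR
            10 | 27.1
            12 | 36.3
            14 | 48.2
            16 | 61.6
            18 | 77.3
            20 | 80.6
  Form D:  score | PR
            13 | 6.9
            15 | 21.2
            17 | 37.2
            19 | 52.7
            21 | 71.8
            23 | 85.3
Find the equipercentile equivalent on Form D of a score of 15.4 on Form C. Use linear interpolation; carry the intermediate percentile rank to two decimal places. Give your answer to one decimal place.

PR of 15.4 on Form C: 48.2 + (15.4 − 14)/(16 − 14) × (61.6 − 48.2) = 57.58
On Form D, PR 57.58 falls between score 19 (PR 52.7) and 21 (PR 71.8).
Interpolate: 19 + (57.58 − 52.7)/(71.8 − 52.7) × (21 − 19) = 19.5

19.5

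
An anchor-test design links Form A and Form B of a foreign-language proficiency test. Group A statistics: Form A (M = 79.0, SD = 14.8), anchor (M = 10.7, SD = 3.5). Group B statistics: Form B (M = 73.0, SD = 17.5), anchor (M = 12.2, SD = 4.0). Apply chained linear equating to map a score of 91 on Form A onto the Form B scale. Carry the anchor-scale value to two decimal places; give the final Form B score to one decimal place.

78.9

Form A → anchor (Group A): v = (3.5/14.8)(91 − 79.0) + 10.7 = 13.54
anchor → Form B (Group B): y = (17.5/4.0)(13.54 − 12.2) + 73.0 = 78.9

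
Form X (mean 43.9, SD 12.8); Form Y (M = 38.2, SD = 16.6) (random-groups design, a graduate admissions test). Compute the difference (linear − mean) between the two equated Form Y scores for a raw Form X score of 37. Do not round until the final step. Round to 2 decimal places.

Mean-equated: 37 + (38.2 − 43.9) = 31.30
Linear-equated: (16.6/12.8)(37 − 43.9) + 38.2 = 29.252
Difference = 29.252 − 31.30 = -2.05

-2.05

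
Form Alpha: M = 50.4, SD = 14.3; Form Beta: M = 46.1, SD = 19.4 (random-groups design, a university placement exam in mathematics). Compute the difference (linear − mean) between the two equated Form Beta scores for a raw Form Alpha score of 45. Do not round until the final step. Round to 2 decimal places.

-1.93

Mean-equated: 45 + (46.1 − 50.4) = 40.70
Linear-equated: (19.4/14.3)(45 − 50.4) + 46.1 = 38.774
Difference = 38.774 − 40.70 = -1.93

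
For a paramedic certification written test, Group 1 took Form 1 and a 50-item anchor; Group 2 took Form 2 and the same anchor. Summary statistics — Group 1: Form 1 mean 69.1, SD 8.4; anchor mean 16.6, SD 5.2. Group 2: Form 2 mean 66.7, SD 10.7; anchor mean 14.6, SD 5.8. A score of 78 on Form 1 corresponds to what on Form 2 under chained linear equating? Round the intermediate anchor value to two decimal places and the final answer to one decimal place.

80.6

Form 1 → anchor (Group 1): v = (5.2/8.4)(78 − 69.1) + 16.6 = 22.11
anchor → Form 2 (Group 2): y = (10.7/5.8)(22.11 − 14.6) + 66.7 = 80.6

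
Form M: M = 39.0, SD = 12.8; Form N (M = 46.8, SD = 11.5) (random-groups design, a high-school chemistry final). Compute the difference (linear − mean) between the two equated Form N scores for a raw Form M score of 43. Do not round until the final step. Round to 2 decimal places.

Mean-equated: 43 + (46.8 − 39.0) = 50.80
Linear-equated: (11.5/12.8)(43 − 39.0) + 46.8 = 50.394
Difference = 50.394 − 50.80 = -0.41

-0.41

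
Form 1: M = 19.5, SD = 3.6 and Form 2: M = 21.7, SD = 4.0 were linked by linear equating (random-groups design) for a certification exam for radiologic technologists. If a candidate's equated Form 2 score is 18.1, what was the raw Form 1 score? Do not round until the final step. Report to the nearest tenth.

Invert y = (SD_Y/SD_X)(x − M_X) + M_Y:
x = (SD_X/SD_Y)(y − M_Y) + M_X = (3.6/4.0)(18.1 − 21.7) + 19.5
x = 0.900000 × -3.600 + 19.5 = 16.3

16.3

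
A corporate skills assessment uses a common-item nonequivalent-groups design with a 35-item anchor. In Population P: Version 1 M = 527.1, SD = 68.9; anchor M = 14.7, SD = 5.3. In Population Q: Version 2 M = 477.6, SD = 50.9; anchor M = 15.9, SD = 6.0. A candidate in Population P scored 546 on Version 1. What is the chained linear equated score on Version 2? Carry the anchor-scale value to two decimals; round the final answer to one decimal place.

479.7

Version 1 → anchor (Population P): v = (5.3/68.9)(546 − 527.1) + 14.7 = 16.15
anchor → Version 2 (Population Q): y = (50.9/6.0)(16.15 − 15.9) + 477.6 = 479.7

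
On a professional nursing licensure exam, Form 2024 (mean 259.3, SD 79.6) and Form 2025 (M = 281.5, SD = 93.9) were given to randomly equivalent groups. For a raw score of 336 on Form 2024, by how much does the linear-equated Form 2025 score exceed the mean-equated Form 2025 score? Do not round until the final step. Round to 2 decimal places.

13.78

Mean-equated: 336 + (281.5 − 259.3) = 358.20
Linear-equated: (93.9/79.6)(336 − 259.3) + 281.5 = 371.979
Difference = 371.979 − 358.20 = 13.78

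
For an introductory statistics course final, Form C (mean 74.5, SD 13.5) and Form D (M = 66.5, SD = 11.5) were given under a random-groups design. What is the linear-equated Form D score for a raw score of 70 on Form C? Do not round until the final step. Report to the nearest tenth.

62.7

Linear equating: y = (SD_Y/SD_X)(x − M_X) + M_Y
y = (11.5/13.5)(70 − 74.5) + 66.5
y = 0.851852 × -4.5 + 66.5 = -3.8333 + 66.5 = 62.7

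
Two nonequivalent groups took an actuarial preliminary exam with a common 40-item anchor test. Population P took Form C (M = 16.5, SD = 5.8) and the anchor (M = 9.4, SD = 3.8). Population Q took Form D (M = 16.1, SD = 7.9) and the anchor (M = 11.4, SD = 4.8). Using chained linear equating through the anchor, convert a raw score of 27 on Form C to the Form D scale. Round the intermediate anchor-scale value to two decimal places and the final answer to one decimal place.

24.1

Form C → anchor (Population P): v = (3.8/5.8)(27 − 16.5) + 9.4 = 16.28
anchor → Form D (Population Q): y = (7.9/4.8)(16.28 − 11.4) + 16.1 = 24.1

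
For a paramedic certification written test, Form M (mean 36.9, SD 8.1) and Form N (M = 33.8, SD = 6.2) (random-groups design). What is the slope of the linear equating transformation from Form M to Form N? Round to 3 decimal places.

A = SD_Y / SD_X = 6.2 / 8.1 = 0.765

0.765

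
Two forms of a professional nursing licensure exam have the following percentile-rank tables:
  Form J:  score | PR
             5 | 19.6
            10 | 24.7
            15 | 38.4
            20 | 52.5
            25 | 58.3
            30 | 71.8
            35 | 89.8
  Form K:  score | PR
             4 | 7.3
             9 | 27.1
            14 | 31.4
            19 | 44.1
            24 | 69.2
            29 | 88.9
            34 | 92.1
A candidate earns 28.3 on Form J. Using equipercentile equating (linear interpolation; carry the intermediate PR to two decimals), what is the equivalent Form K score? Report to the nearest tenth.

PR of 28.3 on Form J: 58.3 + (28.3 − 25)/(30 − 25) × (71.8 − 58.3) = 67.21
On Form K, PR 67.21 falls between score 19 (PR 44.1) and 24 (PR 69.2).
Interpolate: 19 + (67.21 − 44.1)/(69.2 − 44.1) × (24 − 19) = 23.6

23.6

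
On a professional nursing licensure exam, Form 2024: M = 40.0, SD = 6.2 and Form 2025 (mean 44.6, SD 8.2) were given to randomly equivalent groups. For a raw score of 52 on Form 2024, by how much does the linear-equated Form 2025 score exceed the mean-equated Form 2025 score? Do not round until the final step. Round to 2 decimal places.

Mean-equated: 52 + (44.6 − 40.0) = 56.60
Linear-equated: (8.2/6.2)(52 − 40.0) + 44.6 = 60.471
Difference = 60.471 − 56.60 = 3.87

3.87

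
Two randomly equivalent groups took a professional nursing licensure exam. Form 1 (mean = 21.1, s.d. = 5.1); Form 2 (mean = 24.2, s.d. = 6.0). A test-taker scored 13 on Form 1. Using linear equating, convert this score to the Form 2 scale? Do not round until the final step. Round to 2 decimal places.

14.67

Linear equating: y = (SD_Y/SD_X)(x − M_X) + M_Y
y = (6.0/5.1)(13 − 21.1) + 24.2
y = 1.176471 × -8.1 + 24.2 = -9.5294 + 24.2 = 14.67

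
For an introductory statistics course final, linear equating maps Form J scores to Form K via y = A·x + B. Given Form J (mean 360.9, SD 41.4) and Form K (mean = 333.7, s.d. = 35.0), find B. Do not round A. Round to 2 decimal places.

28.59

A = SD_Y / SD_X = 35.0 / 41.4 = 0.845411
B = M_Y − A·M_X = 333.7 − 0.845411 × 360.9 = 28.59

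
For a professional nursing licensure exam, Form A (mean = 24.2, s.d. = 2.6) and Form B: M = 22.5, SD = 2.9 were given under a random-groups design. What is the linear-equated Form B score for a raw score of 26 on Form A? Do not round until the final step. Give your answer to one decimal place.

Linear equating: y = (SD_Y/SD_X)(x − M_X) + M_Y
y = (2.9/2.6)(26 − 24.2) + 22.5
y = 1.115385 × 1.8 + 22.5 = 2.0077 + 22.5 = 24.5

24.5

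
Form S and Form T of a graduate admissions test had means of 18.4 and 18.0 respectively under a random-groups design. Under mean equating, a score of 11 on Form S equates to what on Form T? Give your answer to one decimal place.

10.6

Mean equating: y = x + (M_Y − M_X) = 11 + (18.0 − 18.4) = 10.6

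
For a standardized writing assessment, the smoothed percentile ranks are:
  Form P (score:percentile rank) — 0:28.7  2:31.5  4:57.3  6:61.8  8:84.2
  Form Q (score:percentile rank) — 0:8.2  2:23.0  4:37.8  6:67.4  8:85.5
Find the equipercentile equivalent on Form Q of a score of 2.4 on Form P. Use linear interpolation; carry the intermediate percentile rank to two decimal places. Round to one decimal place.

PR of 2.4 on Form P: 31.5 + (2.4 − 2)/(4 − 2) × (57.3 − 31.5) = 36.66
On Form Q, PR 36.66 falls between score 2 (PR 23.0) and 4 (PR 37.8).
Interpolate: 2 + (36.66 − 23.0)/(37.8 − 23.0) × (4 − 2) = 3.8

3.8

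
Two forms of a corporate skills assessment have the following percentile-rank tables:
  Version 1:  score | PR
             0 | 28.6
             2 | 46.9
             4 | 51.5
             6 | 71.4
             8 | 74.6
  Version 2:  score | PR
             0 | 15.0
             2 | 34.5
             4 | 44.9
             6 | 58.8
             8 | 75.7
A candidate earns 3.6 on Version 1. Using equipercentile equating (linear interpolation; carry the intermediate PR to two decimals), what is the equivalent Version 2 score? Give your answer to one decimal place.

4.8

PR of 3.6 on Version 1: 46.9 + (3.6 − 2)/(4 − 2) × (51.5 − 46.9) = 50.58
On Version 2, PR 50.58 falls between score 4 (PR 44.9) and 6 (PR 58.8).
Interpolate: 4 + (50.58 − 44.9)/(58.8 − 44.9) × (6 − 4) = 4.8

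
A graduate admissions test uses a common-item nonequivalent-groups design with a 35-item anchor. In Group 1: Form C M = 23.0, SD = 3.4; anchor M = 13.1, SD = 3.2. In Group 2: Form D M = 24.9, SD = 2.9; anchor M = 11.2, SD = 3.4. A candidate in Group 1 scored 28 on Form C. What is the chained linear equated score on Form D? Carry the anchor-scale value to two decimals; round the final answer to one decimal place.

30.5

Form C → anchor (Group 1): v = (3.2/3.4)(28 − 23.0) + 13.1 = 17.81
anchor → Form D (Group 2): y = (2.9/3.4)(17.81 − 11.2) + 24.9 = 30.5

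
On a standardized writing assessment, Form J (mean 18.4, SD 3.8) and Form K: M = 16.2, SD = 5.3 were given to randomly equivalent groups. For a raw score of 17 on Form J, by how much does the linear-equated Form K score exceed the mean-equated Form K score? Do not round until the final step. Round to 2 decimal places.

-0.55

Mean-equated: 17 + (16.2 − 18.4) = 14.80
Linear-equated: (5.3/3.8)(17 − 18.4) + 16.2 = 14.247
Difference = 14.247 − 14.80 = -0.55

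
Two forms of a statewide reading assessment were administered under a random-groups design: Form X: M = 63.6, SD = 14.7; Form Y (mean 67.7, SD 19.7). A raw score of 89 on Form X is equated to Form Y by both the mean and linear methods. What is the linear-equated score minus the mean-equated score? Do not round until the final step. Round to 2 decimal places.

Mean-equated: 89 + (67.7 − 63.6) = 93.10
Linear-equated: (19.7/14.7)(89 − 63.6) + 67.7 = 101.739
Difference = 101.739 − 93.10 = 8.64

8.64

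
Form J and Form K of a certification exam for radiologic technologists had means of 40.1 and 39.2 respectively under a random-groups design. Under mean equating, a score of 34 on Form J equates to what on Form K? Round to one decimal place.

33.1

Mean equating: y = x + (M_Y − M_X) = 34 + (39.2 − 40.1) = 33.1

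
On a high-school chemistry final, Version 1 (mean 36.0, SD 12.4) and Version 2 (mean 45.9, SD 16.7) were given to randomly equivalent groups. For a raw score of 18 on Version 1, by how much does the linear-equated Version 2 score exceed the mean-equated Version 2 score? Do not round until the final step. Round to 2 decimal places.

-6.24

Mean-equated: 18 + (45.9 − 36.0) = 27.90
Linear-equated: (16.7/12.4)(18 − 36.0) + 45.9 = 21.658
Difference = 21.658 − 27.90 = -6.24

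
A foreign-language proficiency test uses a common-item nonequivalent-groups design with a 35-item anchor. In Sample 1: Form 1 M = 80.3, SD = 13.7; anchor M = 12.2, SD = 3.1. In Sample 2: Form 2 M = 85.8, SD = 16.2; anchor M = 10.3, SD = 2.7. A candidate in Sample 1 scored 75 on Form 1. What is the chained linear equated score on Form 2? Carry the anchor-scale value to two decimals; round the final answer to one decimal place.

Form 1 → anchor (Sample 1): v = (3.1/13.7)(75 − 80.3) + 12.2 = 11.00
anchor → Form 2 (Sample 2): y = (16.2/2.7)(11.00 − 10.3) + 85.8 = 90.0

90.0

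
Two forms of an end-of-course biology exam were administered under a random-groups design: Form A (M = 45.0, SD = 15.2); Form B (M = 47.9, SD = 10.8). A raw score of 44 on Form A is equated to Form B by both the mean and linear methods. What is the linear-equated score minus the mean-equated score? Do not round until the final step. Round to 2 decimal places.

0.29

Mean-equated: 44 + (47.9 − 45.0) = 46.90
Linear-equated: (10.8/15.2)(44 − 45.0) + 47.9 = 47.189
Difference = 47.189 − 46.90 = 0.29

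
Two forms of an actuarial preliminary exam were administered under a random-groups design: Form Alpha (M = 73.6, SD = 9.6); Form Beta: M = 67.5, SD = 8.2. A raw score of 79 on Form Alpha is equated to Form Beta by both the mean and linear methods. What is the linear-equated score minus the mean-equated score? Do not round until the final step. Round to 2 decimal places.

-0.79

Mean-equated: 79 + (67.5 − 73.6) = 72.90
Linear-equated: (8.2/9.6)(79 − 73.6) + 67.5 = 72.113
Difference = 72.113 − 72.90 = -0.79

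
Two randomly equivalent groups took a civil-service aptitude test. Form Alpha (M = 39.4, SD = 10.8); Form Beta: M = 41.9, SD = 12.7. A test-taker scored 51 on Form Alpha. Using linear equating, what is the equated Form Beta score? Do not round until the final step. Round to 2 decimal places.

55.54

Linear equating: y = (SD_Y/SD_X)(x − M_X) + M_Y
y = (12.7/10.8)(51 − 39.4) + 41.9
y = 1.175926 × 11.6 + 41.9 = 13.6407 + 41.9 = 55.54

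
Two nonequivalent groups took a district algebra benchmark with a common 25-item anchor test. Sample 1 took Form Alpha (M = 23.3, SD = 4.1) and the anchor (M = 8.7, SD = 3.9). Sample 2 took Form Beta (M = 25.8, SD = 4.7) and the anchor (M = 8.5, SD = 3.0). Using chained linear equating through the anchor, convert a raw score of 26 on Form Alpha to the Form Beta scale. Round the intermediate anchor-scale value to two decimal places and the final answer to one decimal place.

Form Alpha → anchor (Sample 1): v = (3.9/4.1)(26 − 23.3) + 8.7 = 11.27
anchor → Form Beta (Sample 2): y = (4.7/3.0)(11.27 − 8.5) + 25.8 = 30.1

30.1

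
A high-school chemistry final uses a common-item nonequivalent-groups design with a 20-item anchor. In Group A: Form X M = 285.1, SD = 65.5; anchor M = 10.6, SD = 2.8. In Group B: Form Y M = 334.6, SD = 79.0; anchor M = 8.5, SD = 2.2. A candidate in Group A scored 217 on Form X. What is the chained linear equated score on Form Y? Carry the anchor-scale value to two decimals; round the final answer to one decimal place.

305.5

Form X → anchor (Group A): v = (2.8/65.5)(217 − 285.1) + 10.6 = 7.69
anchor → Form Y (Group B): y = (79.0/2.2)(7.69 − 8.5) + 334.6 = 305.5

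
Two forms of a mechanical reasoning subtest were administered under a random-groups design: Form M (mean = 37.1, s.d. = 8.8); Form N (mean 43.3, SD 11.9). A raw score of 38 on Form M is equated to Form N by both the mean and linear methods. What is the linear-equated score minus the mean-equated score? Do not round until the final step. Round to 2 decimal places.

Mean-equated: 38 + (43.3 − 37.1) = 44.20
Linear-equated: (11.9/8.8)(38 − 37.1) + 43.3 = 44.517
Difference = 44.517 − 44.20 = 0.32

0.32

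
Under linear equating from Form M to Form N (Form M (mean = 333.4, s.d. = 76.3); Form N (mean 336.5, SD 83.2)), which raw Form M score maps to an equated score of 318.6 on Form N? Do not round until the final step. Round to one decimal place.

Invert y = (SD_Y/SD_X)(x − M_X) + M_Y:
x = (SD_X/SD_Y)(y − M_Y) + M_X = (76.3/83.2)(318.6 − 336.5) + 333.4
x = 0.917067 × -17.900 + 333.4 = 317.0

317.0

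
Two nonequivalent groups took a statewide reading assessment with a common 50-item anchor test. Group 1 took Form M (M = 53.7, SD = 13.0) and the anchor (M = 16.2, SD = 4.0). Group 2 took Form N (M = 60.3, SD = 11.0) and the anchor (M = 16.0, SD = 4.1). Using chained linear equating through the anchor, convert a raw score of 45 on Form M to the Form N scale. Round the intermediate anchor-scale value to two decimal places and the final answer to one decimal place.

Form M → anchor (Group 1): v = (4.0/13.0)(45 − 53.7) + 16.2 = 13.52
anchor → Form N (Group 2): y = (11.0/4.1)(13.52 − 16.0) + 60.3 = 53.6

53.6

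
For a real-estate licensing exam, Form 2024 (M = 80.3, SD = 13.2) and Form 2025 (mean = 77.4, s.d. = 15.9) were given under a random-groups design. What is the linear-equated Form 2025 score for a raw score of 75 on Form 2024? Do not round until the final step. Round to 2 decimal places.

Linear equating: y = (SD_Y/SD_X)(x − M_X) + M_Y
y = (15.9/13.2)(75 − 80.3) + 77.4
y = 1.204545 × -5.3 + 77.4 = -6.3841 + 77.4 = 71.02

71.02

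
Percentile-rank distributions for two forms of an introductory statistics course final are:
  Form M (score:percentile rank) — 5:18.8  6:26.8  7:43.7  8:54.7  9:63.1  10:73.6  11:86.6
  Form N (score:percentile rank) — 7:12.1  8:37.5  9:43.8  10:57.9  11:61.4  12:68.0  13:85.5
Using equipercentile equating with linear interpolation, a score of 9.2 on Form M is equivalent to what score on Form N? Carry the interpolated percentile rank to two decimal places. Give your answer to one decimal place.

PR of 9.2 on Form M: 63.1 + (9.2 − 9)/(10 − 9) × (73.6 − 63.1) = 65.20
On Form N, PR 65.20 falls between score 11 (PR 61.4) and 12 (PR 68.0).
Interpolate: 11 + (65.20 − 61.4)/(68.0 − 61.4) × (12 − 11) = 11.6

11.6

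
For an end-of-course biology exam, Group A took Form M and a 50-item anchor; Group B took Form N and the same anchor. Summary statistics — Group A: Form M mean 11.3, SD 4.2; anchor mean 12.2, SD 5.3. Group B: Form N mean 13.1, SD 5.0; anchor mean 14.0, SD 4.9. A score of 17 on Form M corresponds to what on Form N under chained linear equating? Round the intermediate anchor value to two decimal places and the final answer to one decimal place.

Form M → anchor (Group A): v = (5.3/4.2)(17 − 11.3) + 12.2 = 19.39
anchor → Form N (Group B): y = (5.0/4.9)(19.39 − 14.0) + 13.1 = 18.6

18.6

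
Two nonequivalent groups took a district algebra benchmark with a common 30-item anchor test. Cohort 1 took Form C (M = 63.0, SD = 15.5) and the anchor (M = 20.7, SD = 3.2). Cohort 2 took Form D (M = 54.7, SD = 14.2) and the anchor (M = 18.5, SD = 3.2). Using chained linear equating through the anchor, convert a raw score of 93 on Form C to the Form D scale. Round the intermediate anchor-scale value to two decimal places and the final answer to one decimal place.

Form C → anchor (Cohort 1): v = (3.2/15.5)(93 − 63.0) + 20.7 = 26.89
anchor → Form D (Cohort 2): y = (14.2/3.2)(26.89 − 18.5) + 54.7 = 91.9

91.9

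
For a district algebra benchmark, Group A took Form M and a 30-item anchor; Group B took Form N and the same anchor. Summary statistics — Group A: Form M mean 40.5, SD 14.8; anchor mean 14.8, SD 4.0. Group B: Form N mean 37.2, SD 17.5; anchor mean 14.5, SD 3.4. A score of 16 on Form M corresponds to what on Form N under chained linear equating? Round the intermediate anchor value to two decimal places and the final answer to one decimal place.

4.7

Form M → anchor (Group A): v = (4.0/14.8)(16 − 40.5) + 14.8 = 8.18
anchor → Form N (Group B): y = (17.5/3.4)(8.18 − 14.5) + 37.2 = 4.7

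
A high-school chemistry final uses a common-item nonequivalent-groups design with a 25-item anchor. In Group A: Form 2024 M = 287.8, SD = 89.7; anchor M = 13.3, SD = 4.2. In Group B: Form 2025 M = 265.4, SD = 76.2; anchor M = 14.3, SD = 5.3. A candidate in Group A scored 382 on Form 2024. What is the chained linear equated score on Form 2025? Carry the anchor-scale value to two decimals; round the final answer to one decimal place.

Form 2024 → anchor (Group A): v = (4.2/89.7)(382 − 287.8) + 13.3 = 17.71
anchor → Form 2025 (Group B): y = (76.2/5.3)(17.71 − 14.3) + 265.4 = 314.4

314.4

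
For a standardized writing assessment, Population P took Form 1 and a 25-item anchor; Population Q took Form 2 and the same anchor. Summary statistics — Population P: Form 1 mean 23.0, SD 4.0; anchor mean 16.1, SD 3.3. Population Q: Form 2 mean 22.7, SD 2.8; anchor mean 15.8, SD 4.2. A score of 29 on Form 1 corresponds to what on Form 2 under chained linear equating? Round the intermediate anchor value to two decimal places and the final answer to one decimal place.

Form 1 → anchor (Population P): v = (3.3/4.0)(29 − 23.0) + 16.1 = 21.05
anchor → Form 2 (Population Q): y = (2.8/4.2)(21.05 − 15.8) + 22.7 = 26.2

26.2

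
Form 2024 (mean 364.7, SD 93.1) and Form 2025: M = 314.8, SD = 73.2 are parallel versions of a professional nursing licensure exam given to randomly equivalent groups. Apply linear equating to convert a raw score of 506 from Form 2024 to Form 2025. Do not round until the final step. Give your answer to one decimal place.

Linear equating: y = (SD_Y/SD_X)(x − M_X) + M_Y
y = (73.2/93.1)(506 − 364.7) + 314.8
y = 0.786251 × 141.3 + 314.8 = 111.0973 + 314.8 = 425.9

425.9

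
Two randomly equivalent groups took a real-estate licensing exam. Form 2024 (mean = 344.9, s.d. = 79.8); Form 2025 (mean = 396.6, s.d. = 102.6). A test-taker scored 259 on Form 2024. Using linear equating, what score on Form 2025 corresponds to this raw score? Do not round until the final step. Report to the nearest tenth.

286.2

Linear equating: y = (SD_Y/SD_X)(x − M_X) + M_Y
y = (102.6/79.8)(259 − 344.9) + 396.6
y = 1.285714 × -85.9 + 396.6 = -110.4429 + 396.6 = 286.2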